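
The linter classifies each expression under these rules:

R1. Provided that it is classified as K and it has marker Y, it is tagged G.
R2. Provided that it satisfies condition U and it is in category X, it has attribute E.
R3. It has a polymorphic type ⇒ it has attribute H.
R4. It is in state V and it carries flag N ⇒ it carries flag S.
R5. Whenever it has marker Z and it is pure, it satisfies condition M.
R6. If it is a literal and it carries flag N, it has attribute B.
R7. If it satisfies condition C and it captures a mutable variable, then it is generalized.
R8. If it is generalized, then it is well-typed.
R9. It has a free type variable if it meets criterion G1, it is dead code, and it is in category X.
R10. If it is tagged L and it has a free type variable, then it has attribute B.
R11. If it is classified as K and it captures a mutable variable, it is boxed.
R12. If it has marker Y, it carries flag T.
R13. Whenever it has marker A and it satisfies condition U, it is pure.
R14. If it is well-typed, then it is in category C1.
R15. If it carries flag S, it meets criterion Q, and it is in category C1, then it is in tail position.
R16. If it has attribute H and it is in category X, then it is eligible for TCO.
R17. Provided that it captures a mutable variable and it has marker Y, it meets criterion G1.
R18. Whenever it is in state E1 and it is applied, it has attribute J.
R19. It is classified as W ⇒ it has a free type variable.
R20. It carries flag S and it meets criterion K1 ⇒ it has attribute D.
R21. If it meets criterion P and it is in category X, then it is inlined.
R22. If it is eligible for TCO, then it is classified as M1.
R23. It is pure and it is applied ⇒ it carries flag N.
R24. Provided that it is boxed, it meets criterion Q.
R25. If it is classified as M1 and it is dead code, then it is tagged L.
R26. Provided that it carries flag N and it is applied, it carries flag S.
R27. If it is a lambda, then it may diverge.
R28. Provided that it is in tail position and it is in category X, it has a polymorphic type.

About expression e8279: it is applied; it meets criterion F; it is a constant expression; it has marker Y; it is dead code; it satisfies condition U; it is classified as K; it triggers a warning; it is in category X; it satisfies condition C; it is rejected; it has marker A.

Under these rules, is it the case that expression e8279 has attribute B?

Forward chaining from the given facts derives: is tagged G, has attribute E, carries flag T, is pure, carries flag N, carries flag S.
Rules concluding "it has attribute B": R6 needs "it is a literal"; R10 needs "it is tagged L" — none of these are established.

No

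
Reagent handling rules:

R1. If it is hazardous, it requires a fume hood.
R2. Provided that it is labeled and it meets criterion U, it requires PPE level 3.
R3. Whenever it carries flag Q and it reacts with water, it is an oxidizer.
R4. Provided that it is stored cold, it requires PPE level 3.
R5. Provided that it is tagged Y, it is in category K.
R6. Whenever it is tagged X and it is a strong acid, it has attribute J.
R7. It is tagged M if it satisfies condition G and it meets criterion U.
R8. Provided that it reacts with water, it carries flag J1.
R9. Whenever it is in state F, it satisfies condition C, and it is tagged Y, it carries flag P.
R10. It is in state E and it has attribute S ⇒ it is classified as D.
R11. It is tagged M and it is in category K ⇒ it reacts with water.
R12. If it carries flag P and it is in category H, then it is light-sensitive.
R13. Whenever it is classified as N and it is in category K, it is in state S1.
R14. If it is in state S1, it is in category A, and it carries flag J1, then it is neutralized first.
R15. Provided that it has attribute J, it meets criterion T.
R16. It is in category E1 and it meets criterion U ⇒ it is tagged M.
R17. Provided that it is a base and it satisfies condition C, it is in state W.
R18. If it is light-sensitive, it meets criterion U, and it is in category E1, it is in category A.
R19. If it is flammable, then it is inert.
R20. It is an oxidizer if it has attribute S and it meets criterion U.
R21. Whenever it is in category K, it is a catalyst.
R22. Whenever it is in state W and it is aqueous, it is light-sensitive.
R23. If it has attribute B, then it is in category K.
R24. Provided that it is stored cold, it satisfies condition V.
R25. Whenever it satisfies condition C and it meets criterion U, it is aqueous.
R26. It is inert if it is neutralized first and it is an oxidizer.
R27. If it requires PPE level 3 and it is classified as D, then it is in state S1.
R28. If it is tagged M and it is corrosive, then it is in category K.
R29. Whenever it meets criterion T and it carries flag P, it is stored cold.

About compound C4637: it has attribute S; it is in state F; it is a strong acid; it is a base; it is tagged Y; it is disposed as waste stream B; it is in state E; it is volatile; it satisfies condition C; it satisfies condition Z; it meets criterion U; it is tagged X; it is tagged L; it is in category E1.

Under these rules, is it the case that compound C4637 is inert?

Yes

By R5 (it is tagged Y): it is in category K.
By R6 (it is tagged X, it is a strong acid): it has attribute J.
By R9 (it is in state F, it satisfies condition C, it is tagged Y): it carries flag P.
By R10 (it is in state E, it has attribute S): it is classified as D.
By R15 (it has attribute J): it meets criterion T.
By R16 (it is in category E1, it meets criterion U): it is tagged M.
By R17 (it is a base, it satisfies condition C): it is in state W.
By R20 (it has attribute S, it meets criterion U): it is an oxidizer.
By R25 (it satisfies condition C, it meets criterion U): it is aqueous.
By R29 (it meets criterion T, it carries flag P): it is stored cold.
By R4 (it is stored cold): it requires PPE level 3.
By R11 (it is tagged M, it is in category K): it reacts with water.
By R22 (it is in state W, it is aqueous): it is light-sensitive.
By R27 (it requires PPE level 3, it is classified as D): it is in state S1.
By R8 (it reacts with water): it carries flag J1.
By R18 (it is light-sensitive, it meets criterion U, it is in category E1): it is in category A.
By R14 (it is in state S1, it is in category A, it carries flag J1): it is neutralized first.
By R26 (it is neutralized first, it is an oxidizer): it is inert.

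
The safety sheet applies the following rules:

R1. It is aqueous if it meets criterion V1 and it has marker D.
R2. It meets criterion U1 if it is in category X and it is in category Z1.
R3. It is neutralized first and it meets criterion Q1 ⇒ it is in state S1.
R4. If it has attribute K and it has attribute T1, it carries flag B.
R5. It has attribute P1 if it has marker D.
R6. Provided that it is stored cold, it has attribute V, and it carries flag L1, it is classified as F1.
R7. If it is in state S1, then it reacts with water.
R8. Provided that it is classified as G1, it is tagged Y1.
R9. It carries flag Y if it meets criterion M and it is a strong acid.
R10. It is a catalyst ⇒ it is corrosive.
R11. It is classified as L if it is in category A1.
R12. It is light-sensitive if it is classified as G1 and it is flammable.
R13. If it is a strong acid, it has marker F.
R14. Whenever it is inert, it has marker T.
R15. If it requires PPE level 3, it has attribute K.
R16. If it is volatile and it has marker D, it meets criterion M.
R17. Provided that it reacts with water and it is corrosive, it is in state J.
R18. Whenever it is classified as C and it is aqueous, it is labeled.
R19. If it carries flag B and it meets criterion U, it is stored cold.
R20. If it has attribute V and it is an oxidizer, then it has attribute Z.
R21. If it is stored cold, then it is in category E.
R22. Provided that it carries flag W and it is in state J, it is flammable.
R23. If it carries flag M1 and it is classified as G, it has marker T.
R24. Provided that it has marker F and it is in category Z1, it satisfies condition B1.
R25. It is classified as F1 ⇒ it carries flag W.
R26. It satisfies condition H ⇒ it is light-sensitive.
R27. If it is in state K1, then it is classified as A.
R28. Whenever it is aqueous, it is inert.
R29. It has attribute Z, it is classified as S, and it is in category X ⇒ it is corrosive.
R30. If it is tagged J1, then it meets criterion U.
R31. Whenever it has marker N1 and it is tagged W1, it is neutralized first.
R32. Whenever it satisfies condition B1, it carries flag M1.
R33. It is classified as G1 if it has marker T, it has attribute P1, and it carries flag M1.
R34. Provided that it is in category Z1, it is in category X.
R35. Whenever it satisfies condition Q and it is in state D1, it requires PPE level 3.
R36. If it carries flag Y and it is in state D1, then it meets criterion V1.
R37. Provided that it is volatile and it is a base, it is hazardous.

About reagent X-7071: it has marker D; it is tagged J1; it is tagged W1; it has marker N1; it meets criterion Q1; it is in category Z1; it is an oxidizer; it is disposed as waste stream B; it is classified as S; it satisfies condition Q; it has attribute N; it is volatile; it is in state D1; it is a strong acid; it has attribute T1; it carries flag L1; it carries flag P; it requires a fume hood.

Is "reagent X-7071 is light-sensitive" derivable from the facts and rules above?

Forward chaining from the given facts derives: has attribute P1, has marker F, meets criterion M, satisfies condition B1, meets criterion U, is neutralized first, carries flag M1, is in category X, requires PPE level 3, meets criterion U1, is in state S1, reacts with water, carries flag Y, has attribute K, meets criterion V1, is aqueous, carries flag B, is stored cold, is in category E, is inert, has marker T, is classified as G1, is tagged Y1.
Rules concluding "it is light-sensitive": R12 needs "it is flammable"; R26 needs "it satisfies condition H" — none of these are established.

No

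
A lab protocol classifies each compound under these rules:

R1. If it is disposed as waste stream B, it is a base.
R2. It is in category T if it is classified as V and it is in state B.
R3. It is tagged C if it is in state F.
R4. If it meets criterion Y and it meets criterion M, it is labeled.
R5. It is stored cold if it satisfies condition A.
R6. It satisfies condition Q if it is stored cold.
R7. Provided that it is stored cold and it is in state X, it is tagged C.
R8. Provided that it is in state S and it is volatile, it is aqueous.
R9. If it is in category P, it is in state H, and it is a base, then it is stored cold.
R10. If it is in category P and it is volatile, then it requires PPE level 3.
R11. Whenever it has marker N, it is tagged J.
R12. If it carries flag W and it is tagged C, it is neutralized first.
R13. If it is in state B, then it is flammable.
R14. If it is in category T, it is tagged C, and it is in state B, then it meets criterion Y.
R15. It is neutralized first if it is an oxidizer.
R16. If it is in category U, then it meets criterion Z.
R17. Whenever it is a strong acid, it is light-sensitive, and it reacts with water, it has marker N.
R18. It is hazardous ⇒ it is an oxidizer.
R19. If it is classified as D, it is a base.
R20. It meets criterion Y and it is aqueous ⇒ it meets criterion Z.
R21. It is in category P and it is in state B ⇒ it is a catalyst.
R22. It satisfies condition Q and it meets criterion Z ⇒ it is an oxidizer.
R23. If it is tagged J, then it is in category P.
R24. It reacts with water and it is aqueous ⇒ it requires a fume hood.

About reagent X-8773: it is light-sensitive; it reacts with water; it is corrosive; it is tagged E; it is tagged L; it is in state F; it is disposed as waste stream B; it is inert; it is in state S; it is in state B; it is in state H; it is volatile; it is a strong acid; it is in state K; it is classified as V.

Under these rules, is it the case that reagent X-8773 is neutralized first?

Yes

By R1 (it is disposed as waste stream B): it is a base.
By R2 (it is classified as V, it is in state B): it is in category T.
By R3 (it is in state F): it is tagged C.
By R8 (it is in state S, it is volatile): it is aqueous.
By R14 (it is in category T, it is tagged C, it is in state B): it meets criterion Y.
By R17 (it is a strong acid, it is light-sensitive, it reacts with water): it has marker N.
By R20 (it meets criterion Y, it is aqueous): it meets criterion Z.
By R11 (it has marker N): it is tagged J.
By R23 (it is tagged J): it is in category P.
By R9 (it is in category P, it is in state H, it is a base): it is stored cold.
By R6 (it is stored cold): it satisfies condition Q.
By R22 (it satisfies condition Q, it meets criterion Z): it is an oxidizer.
By R15 (it is an oxidizer): it is neutralized first.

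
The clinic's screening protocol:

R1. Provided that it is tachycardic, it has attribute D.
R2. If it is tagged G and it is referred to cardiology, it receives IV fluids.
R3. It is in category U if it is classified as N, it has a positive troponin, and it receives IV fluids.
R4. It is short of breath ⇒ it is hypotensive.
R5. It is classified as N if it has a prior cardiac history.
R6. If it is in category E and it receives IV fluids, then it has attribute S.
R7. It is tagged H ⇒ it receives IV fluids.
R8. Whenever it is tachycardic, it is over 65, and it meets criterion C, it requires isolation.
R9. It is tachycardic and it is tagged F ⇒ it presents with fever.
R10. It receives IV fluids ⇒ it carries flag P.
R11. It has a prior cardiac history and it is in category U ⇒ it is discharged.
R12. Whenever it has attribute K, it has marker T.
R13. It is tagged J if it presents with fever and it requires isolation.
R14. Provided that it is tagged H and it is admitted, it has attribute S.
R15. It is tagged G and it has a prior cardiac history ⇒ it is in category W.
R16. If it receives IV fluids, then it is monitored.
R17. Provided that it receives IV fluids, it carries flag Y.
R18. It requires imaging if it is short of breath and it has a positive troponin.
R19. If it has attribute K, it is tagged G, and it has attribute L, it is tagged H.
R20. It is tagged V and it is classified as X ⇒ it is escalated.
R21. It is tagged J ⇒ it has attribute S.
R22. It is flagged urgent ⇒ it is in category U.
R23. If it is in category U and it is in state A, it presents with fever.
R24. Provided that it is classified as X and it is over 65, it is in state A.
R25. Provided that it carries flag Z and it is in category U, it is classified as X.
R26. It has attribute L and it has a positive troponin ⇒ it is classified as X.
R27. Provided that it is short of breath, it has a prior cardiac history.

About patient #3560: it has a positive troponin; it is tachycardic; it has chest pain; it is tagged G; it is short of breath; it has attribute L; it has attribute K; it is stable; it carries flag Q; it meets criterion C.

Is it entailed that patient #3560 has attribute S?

No

Forward chaining from the given facts derives: has attribute D, is hypotensive, has marker T, requires imaging, is tagged H, is classified as X, has a prior cardiac history, is classified as N, receives IV fluids, carries flag P, is in category W, is monitored, carries flag Y, is in category U, is discharged.
Rules concluding "it has attribute S": R6 needs "it is in category E"; R14 needs "it is admitted"; R21 needs "it is tagged J" — none of these are established.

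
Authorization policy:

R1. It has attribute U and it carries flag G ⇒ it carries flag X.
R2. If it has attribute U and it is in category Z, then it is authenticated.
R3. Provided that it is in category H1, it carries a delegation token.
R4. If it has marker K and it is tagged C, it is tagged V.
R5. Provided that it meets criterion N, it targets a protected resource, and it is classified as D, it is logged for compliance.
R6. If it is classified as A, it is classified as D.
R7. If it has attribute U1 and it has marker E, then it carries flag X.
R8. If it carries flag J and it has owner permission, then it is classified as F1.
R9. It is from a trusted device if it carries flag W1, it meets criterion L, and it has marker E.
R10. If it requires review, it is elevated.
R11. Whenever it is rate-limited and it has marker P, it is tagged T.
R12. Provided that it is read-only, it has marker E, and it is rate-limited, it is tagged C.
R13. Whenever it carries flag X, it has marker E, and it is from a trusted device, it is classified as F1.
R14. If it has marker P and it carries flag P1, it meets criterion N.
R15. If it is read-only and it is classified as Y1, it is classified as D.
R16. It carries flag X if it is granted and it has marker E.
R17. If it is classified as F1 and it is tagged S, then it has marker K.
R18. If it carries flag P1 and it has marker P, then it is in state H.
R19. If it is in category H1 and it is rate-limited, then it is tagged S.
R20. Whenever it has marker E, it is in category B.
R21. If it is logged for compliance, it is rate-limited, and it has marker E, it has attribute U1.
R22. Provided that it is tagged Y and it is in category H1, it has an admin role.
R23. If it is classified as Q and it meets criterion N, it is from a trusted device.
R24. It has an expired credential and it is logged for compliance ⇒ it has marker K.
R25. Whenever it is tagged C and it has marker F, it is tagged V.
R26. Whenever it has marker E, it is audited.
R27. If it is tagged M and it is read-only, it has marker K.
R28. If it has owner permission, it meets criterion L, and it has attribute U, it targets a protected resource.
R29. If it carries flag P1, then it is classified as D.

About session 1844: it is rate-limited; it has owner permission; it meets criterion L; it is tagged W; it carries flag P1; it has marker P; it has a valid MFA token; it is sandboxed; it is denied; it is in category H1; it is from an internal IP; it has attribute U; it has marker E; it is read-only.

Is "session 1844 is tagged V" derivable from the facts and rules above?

Forward chaining from the given facts derives: carries a delegation token, is tagged T, is tagged C, meets criterion N, is in state H, is tagged S, is in category B, is audited, targets a protected resource, is classified as D, is logged for compliance, has attribute U1, carries flag X.
Rules concluding "it is tagged V": R4 needs "it has marker K"; R25 needs "it has marker F" — none of these are established.

No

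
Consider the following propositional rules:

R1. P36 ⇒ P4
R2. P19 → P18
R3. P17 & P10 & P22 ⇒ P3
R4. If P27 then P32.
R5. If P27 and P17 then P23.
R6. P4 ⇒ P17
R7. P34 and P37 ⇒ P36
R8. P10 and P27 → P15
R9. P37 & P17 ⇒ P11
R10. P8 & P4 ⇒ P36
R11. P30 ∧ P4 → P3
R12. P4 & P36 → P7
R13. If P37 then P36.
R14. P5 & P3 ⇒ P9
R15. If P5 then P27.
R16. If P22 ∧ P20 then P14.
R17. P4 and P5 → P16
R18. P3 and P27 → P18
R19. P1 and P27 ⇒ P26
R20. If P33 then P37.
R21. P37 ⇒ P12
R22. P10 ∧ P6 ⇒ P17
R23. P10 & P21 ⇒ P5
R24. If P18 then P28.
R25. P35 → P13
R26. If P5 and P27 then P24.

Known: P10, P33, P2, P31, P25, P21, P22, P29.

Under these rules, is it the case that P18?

Yes

P37  (by R20: P33)
P5  (by R23: P10, P21)
P36  (by R13: P37)
P27  (by R15: P5)
P4  (by R1: P36)
P17  (by R6: P4)
P3  (by R3: P17, P10, P22)
P18  (by R18: P3, P27)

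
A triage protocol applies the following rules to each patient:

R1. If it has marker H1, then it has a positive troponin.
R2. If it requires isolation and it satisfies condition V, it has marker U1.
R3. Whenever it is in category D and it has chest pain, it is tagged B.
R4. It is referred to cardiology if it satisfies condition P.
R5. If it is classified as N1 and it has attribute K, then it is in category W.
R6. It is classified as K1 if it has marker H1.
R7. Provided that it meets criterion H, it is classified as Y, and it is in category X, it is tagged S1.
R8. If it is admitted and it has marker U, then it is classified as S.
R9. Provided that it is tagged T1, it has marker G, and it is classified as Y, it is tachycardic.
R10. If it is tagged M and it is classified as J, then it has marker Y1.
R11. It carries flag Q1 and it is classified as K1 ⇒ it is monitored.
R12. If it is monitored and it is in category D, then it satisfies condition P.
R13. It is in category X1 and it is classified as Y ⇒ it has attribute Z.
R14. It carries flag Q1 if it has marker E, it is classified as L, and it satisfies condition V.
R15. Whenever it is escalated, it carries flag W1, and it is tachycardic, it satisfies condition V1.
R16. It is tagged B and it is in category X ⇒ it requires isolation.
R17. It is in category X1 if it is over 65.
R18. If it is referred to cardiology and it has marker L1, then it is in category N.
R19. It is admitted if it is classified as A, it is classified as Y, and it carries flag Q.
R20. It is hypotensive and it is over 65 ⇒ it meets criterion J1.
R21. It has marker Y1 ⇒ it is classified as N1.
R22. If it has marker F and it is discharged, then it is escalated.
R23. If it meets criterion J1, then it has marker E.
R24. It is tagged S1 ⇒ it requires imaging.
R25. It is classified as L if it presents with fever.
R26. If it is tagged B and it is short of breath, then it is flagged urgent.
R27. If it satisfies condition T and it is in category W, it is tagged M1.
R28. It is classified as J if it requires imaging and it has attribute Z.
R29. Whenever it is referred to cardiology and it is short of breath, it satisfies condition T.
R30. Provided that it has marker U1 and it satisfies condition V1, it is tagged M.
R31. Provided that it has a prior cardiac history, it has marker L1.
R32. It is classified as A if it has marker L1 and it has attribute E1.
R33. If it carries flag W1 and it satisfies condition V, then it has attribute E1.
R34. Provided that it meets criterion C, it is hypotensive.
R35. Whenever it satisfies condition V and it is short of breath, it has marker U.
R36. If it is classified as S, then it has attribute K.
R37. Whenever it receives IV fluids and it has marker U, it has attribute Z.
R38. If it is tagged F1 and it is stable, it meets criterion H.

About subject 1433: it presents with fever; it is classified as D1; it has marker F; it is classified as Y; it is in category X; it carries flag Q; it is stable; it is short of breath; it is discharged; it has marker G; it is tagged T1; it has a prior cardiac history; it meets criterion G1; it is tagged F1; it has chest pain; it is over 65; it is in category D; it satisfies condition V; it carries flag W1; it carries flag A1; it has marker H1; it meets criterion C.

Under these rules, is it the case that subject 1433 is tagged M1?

Yes

By R3 (it is in category D, it has chest pain): it is tagged B.
By R6 (it has marker H1): it is classified as K1.
By R9 (it is tagged T1, it has marker G, it is classified as Y): it is tachycardic.
By R16 (it is tagged B, it is in category X): it requires isolation.
By R17 (it is over 65): it is in category X1.
By R22 (it has marker F, it is discharged): it is escalated.
By R25 (it presents with fever): it is classified as L.
By R31 (it has a prior cardiac history): it has marker L1.
By R33 (it carries flag W1, it satisfies condition V): it has attribute E1.
By R34 (it meets criterion C): it is hypotensive.
By R35 (it satisfies condition V, it is short of breath): it has marker U.
By R38 (it is tagged F1, it is stable): it meets criterion H.
By R2 (it requires isolation, it satisfies condition V): it has marker U1.
By R7 (it meets criterion H, it is classified as Y, it is in category X): it is tagged S1.
By R13 (it is in category X1, it is classified as Y): it has attribute Z.
By R15 (it is escalated, it carries flag W1, it is tachycardic): it satisfies condition V1.
By R20 (it is hypotensive, it is over 65): it meets criterion J1.
By R23 (it meets criterion J1): it has marker E.
By R24 (it is tagged S1): it requires imaging.
By R28 (it requires imaging, it has attribute Z): it is classified as J.
By R30 (it has marker U1, it satisfies condition V1): it is tagged M.
By R32 (it has marker L1, it has attribute E1): it is classified as A.
By R10 (it is tagged M, it is classified as J): it has marker Y1.
By R14 (it has marker E, it is classified as L, it satisfies condition V): it carries flag Q1.
By R19 (it is classified as A, it is classified as Y, it carries flag Q): it is admitted.
By R21 (it has marker Y1): it is classified as N1.
By R8 (it is admitted, it has marker U): it is classified as S.
By R11 (it carries flag Q1, it is classified as K1): it is monitored.
By R12 (it is monitored, it is in category D): it satisfies condition P.
By R36 (it is classified as S): it has attribute K.
By R4 (it satisfies condition P): it is referred to cardiology.
By R5 (it is classified as N1, it has attribute K): it is in category W.
By R29 (it is referred to cardiology, it is short of breath): it satisfies condition T.
By R27 (it satisfies condition T, it is in category W): it is tagged M1.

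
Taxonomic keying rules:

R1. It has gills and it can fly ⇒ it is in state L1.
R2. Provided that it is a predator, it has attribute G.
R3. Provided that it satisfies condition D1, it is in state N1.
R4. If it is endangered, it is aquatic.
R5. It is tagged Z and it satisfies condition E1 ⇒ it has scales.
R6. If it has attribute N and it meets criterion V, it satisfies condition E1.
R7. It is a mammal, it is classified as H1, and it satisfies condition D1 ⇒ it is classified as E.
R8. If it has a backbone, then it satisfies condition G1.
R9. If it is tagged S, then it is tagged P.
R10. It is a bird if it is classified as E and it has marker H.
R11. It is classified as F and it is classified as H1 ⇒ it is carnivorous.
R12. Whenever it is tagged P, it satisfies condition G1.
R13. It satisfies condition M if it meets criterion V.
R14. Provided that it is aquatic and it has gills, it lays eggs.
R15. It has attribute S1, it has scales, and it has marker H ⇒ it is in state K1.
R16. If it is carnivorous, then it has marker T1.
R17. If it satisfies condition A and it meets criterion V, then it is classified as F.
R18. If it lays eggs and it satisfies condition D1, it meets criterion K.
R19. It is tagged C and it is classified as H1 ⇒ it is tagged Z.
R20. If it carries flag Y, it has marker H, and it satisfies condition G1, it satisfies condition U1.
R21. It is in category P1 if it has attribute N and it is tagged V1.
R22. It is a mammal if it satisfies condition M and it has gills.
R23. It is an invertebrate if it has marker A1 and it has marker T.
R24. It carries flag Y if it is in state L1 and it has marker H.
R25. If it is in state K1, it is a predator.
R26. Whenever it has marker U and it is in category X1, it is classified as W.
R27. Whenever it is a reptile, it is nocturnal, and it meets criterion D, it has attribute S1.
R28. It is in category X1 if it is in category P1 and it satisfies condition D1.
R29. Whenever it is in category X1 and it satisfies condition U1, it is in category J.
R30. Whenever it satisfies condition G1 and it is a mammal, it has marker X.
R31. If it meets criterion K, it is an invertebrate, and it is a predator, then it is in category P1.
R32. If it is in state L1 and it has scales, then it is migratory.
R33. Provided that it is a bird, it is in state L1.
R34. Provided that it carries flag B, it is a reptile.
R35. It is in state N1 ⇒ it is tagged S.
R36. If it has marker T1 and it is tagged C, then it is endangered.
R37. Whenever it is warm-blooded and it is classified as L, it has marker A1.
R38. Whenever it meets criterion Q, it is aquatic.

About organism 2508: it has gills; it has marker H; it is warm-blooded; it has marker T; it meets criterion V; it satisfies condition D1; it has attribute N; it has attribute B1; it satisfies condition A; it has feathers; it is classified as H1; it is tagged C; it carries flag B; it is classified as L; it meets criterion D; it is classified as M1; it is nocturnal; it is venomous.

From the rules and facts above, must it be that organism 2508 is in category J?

Yes

By R3 (it satisfies condition D1): it is in state N1.
By R6 (it has attribute N, it meets criterion V): it satisfies condition E1.
By R13 (it meets criterion V): it satisfies condition M.
By R17 (it satisfies condition A, it meets criterion V): it is classified as F.
By R19 (it is tagged C, it is classified as H1): it is tagged Z.
By R22 (it satisfies condition M, it has gills): it is a mammal.
By R34 (it carries flag B): it is a reptile.
By R35 (it is in state N1): it is tagged S.
By R37 (it is warm-blooded, it is classified as L): it has marker A1.
By R5 (it is tagged Z, it satisfies condition E1): it has scales.
By R7 (it is a mammal, it is classified as H1, it satisfies condition D1): it is classified as E.
By R9 (it is tagged S): it is tagged P.
By R10 (it is classified as E, it has marker H): it is a bird.
By R11 (it is classified as F, it is classified as H1): it is carnivorous.
By R12 (it is tagged P): it satisfies condition G1.
By R16 (it is carnivorous): it has marker T1.
By R23 (it has marker A1, it has marker T): it is an invertebrate.
By R27 (it is a reptile, it is nocturnal, it meets criterion D): it has attribute S1.
By R33 (it is a bird): it is in state L1.
By R36 (it has marker T1, it is tagged C): it is endangered.
By R4 (it is endangered): it is aquatic.
By R14 (it is aquatic, it has gills): it lays eggs.
By R15 (it has attribute S1, it has scales, it has marker H): it is in state K1.
By R18 (it lays eggs, it satisfies condition D1): it meets criterion K.
By R24 (it is in state L1, it has marker H): it carries flag Y.
By R25 (it is in state K1): it is a predator.
By R31 (it meets criterion K, it is an invertebrate, it is a predator): it is in category P1.
By R20 (it carries flag Y, it has marker H, it satisfies condition G1): it satisfies condition U1.
By R28 (it is in category P1, it satisfies condition D1): it is in category X1.
By R29 (it is in category X1, it satisfies condition U1): it is in category J.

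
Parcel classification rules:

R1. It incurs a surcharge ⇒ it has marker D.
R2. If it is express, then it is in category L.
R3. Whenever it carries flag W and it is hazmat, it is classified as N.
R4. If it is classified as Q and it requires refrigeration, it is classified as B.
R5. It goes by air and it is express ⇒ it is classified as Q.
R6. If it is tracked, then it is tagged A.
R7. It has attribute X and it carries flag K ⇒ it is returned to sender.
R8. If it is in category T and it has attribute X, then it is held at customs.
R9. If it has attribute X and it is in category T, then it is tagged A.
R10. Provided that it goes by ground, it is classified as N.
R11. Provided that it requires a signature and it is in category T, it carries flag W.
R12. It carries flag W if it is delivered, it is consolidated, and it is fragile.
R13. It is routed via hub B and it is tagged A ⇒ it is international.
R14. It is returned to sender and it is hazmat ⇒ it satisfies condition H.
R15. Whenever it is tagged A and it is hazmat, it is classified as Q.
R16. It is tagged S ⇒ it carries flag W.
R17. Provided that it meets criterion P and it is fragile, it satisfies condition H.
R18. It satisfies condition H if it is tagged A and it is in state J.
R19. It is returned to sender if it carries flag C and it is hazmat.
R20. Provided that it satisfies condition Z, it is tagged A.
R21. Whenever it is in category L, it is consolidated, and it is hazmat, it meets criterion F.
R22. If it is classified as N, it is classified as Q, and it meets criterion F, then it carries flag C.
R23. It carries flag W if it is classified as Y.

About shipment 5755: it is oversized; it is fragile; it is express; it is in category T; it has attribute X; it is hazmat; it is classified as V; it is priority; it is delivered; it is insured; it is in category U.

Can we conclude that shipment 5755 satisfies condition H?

Forward chaining from the given facts derives: is in category L, is held at customs, is tagged A, is classified as Q.
Rules concluding "it satisfies condition H": R14 needs "it is returned to sender"; R17 needs "it meets criterion P"; R18 needs "it is in state J" — none of these are established.

No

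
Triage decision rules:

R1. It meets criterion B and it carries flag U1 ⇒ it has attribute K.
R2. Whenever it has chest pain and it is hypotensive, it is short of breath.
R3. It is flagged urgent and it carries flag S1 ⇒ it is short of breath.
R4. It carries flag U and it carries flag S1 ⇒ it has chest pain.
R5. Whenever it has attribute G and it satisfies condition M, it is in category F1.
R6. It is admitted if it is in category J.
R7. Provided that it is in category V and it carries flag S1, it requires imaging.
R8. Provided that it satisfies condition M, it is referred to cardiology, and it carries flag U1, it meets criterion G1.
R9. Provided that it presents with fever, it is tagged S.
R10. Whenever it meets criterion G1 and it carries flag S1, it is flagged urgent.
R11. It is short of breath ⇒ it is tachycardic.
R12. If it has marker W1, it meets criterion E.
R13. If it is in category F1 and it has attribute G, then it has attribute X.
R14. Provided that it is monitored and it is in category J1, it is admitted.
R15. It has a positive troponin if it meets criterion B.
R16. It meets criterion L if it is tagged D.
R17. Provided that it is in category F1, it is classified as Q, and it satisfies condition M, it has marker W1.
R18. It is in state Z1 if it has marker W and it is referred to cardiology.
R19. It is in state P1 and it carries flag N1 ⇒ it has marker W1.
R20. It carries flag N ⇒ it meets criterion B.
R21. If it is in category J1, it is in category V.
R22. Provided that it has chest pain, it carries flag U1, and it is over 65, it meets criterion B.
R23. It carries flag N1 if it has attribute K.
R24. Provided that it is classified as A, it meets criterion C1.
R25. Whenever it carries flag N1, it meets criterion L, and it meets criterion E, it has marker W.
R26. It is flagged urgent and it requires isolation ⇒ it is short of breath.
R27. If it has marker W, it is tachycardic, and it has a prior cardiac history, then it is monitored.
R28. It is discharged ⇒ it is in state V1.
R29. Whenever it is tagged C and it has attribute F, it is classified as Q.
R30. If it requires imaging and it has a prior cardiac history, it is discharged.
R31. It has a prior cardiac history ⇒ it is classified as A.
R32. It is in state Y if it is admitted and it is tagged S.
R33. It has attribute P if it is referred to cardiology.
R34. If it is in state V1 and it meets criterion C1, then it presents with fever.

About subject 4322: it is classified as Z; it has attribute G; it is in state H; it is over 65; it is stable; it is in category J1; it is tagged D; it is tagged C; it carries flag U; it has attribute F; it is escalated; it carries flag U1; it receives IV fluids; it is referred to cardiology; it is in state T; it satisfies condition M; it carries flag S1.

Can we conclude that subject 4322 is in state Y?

Forward chaining from the given facts derives: has chest pain, is in category F1, meets criterion G1, is flagged urgent, has attribute X, meets criterion L, is in category V, meets criterion B, is classified as Q, has attribute P, has attribute K, is short of breath, requires imaging, is tachycardic, has a positive troponin, has marker W1, carries flag N1, meets criterion E, has marker W, is in state Z1.
The only rule concluding "it is in state Y" is R32, which needs "it is admitted"; that is never established.

No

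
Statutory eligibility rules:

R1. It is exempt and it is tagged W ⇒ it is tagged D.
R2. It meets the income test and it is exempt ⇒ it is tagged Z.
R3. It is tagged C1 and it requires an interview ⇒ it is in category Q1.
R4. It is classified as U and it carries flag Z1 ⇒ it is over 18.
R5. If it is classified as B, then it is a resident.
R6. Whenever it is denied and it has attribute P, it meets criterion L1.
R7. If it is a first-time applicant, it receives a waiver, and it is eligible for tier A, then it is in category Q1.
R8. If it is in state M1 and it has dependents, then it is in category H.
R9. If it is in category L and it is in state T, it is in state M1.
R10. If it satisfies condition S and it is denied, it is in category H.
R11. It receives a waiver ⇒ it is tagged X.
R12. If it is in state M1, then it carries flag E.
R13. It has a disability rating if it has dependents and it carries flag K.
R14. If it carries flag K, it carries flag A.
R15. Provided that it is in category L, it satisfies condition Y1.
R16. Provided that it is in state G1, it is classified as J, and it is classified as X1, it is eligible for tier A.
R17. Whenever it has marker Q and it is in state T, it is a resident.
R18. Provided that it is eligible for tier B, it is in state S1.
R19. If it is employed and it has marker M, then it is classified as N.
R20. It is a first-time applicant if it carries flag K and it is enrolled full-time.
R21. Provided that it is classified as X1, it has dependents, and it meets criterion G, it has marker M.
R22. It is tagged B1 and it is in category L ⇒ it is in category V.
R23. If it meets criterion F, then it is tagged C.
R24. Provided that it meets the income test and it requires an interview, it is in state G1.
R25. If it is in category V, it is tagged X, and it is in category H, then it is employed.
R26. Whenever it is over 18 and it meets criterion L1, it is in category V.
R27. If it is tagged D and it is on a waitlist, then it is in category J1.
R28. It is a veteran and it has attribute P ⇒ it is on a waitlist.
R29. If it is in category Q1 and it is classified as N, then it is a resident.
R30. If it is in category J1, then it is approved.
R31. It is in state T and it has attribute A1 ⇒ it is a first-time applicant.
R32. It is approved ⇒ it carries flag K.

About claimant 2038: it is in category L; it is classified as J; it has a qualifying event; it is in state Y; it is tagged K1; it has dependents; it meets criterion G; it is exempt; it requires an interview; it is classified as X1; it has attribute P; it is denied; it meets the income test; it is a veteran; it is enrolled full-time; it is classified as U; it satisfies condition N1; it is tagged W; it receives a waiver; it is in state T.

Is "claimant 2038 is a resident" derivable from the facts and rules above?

No

Forward chaining from the given facts derives: is tagged D, is tagged Z, meets criterion L1, is in state M1, is tagged X, carries flag E, satisfies condition Y1, has marker M, is in state G1, is on a waitlist, is in category H, is eligible for tier A, is in category J1, is approved, carries flag K, has a disability rating, carries flag A, is a first-time applicant, is in category Q1.
Rules concluding "it is a resident": R5 needs "it is classified as B"; R17 needs "it has marker Q"; R29 needs "it is classified as N" — none of these are established.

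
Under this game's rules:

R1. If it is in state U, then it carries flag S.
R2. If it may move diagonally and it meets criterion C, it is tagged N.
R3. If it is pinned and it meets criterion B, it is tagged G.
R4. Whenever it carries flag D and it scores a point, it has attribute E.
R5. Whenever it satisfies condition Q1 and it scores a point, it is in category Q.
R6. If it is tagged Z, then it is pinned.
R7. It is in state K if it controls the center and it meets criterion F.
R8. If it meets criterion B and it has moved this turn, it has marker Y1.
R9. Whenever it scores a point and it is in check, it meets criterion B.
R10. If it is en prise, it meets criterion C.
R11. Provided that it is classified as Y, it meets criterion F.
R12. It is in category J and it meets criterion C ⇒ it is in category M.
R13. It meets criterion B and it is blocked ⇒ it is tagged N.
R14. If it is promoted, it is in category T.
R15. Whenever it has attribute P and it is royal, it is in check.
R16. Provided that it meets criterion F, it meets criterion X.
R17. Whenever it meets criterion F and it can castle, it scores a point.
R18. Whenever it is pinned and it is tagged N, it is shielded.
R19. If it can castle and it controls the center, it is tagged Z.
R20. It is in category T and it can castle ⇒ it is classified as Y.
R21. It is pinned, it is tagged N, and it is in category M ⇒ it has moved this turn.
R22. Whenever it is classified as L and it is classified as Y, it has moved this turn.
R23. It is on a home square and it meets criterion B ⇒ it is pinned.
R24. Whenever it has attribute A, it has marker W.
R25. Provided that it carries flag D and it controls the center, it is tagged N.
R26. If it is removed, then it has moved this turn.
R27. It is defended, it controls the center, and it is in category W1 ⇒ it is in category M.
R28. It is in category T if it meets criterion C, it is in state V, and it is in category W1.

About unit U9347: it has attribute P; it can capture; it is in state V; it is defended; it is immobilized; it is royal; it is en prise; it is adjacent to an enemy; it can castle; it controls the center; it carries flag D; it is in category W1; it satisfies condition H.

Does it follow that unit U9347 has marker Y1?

By R10 (it is en prise): it meets criterion C.
By R15 (it has attribute P, it is royal): it is in check.
By R19 (it can castle, it controls the center): it is tagged Z.
By R25 (it carries flag D, it controls the center): it is tagged N.
By R27 (it is defended, it controls the center, it is in category W1): it is in category M.
By R28 (it meets criterion C, it is in state V, it is in category W1): it is in category T.
By R6 (it is tagged Z): it is pinned.
By R20 (it is in category T, it can castle): it is classified as Y.
By R21 (it is pinned, it is tagged N, it is in category M): it has moved this turn.
By R11 (it is classified as Y): it meets criterion F.
By R17 (it meets criterion F, it can castle): it scores a point.
By R9 (it scores a point, it is in check): it meets criterion B.
By R8 (it meets criterion B, it has moved this turn): it has marker Y1.

Yes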